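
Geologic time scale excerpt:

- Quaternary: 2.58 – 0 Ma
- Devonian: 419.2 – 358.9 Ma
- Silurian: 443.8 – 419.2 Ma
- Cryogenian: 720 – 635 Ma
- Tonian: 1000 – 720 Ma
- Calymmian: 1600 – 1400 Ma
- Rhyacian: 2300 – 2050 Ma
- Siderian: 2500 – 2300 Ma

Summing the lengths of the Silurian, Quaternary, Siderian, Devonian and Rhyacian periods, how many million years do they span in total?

Each duration: Silurian = 24.6; Quaternary = 2.58; Siderian = 200; Devonian = 60.3; Rhyacian = 250.
Sum: 24.6 + 2.58 + 200 + 60.3 + 250 = 537.48 Myr.

537.48 million years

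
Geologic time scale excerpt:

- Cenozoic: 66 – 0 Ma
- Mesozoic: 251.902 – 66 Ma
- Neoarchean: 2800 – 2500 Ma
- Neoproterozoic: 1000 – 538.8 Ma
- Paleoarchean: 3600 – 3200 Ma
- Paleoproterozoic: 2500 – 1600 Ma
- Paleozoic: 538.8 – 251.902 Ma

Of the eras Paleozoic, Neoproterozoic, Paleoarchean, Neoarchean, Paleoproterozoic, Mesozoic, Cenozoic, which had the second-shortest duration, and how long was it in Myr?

Mesozoic, 185.902 million years

Start − end for each: Paleozoic 538.8 − 251.902 = 286.898; Neoproterozoic 1000 − 538.8 = 461.2; Paleoarchean 3600 − 3200 = 400; Neoarchean 2800 − 2500 = 300; Paleoproterozoic 2500 − 1600 = 900; Mesozoic 251.902 − 66 = 185.902; Cenozoic 66 − 0 = 66.
Ranking these from shortest: Cenozoic < Mesozoic < Paleozoic < Neoarchean < Paleoarchean < Neoproterozoic < Paleoproterozoic.
Position 2 in that ranking is Mesozoic, which lasted 185.902 Myr.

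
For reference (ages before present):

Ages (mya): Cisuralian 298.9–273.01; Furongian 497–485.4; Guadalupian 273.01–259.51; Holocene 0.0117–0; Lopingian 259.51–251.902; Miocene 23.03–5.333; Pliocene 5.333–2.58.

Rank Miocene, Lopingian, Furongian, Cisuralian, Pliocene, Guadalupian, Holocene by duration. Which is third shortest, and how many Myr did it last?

Start − end for each: Miocene 23.03 − 5.333 = 17.697; Lopingian 259.51 − 251.902 = 7.608; Furongian 497 − 485.4 = 11.6; Cisuralian 298.9 − 273.01 = 25.89; Pliocene 5.333 − 2.58 = 2.753; Guadalupian 273.01 − 259.51 = 13.5; Holocene 0.0117 − 0 = 0.0117.
Ranking these from shortest: Holocene < Pliocene < Lopingian < Furongian < Guadalupian < Miocene < Cisuralian.
Position 3 in that ranking is Lopingian, which lasted 7.608 Myr.

Lopingian, 7.608 million years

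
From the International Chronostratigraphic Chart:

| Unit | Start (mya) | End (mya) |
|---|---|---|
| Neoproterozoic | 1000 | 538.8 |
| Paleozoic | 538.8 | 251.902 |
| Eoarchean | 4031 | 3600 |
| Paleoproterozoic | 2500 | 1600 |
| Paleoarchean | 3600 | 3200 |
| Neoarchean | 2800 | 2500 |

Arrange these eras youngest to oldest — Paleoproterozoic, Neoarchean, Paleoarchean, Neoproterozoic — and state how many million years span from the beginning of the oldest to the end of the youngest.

From the excerpt: Paleoproterozoic 2500–1600; Neoarchean 2800–2500; Paleoarchean 3600–3200; Neoproterozoic 1000–538.8 (Ma).
Larger Ma is earlier, so the oldest is Paleoarchean and the youngest is Neoproterozoic; youngest to oldest: Neoproterozoic, Paleoproterozoic, Neoarchean, Paleoarchean.
Oldest start 3600 minus youngest end 538.8 gives 3061.2 Myr overall.

Neoproterozoic → Paleoproterozoic → Neoarchean → Paleoarchean; total span 3061.2 Myr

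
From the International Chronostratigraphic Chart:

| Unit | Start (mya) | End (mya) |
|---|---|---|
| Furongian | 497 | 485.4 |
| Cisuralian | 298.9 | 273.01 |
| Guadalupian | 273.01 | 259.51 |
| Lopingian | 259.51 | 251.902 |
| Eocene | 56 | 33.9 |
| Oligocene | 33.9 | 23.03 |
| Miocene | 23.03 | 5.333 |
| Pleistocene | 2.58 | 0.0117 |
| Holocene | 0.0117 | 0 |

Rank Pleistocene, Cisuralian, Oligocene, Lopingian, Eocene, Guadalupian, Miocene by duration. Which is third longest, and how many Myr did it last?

Start − end for each: Pleistocene 2.58 − 0.0117 = 2.5683; Cisuralian 298.9 − 273.01 = 25.89; Oligocene 33.9 − 23.03 = 10.87; Lopingian 259.51 − 251.902 = 7.608; Eocene 56 − 33.9 = 22.1; Guadalupian 273.01 − 259.51 = 13.5; Miocene 23.03 − 5.333 = 17.697.
Ranking these from longest: Cisuralian > Eocene > Miocene > Guadalupian > Oligocene > Lopingian > Pleistocene.
Position 3 in that ranking is Miocene, which lasted 17.697 Myr.

Miocene, 17.697 million years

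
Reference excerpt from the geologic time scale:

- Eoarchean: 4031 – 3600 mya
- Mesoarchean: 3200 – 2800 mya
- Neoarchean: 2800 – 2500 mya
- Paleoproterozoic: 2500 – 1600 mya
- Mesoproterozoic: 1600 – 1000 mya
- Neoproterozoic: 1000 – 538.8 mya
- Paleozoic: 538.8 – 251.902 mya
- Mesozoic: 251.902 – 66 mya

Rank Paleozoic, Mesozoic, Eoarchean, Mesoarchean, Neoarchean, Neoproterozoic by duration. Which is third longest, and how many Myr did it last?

Mesoarchean, 400 million years

Start − end for each: Paleozoic 538.8 − 251.902 = 286.898; Mesozoic 251.902 − 66 = 185.902; Eoarchean 4031 − 3600 = 431; Mesoarchean 3200 − 2800 = 400; Neoarchean 2800 − 2500 = 300; Neoproterozoic 1000 − 538.8 = 461.2.
Ranking these from longest: Neoproterozoic > Eoarchean > Mesoarchean > Neoarchean > Paleozoic > Mesozoic.
Position 3 in that ranking is Mesoarchean, which lasted 400 Myr.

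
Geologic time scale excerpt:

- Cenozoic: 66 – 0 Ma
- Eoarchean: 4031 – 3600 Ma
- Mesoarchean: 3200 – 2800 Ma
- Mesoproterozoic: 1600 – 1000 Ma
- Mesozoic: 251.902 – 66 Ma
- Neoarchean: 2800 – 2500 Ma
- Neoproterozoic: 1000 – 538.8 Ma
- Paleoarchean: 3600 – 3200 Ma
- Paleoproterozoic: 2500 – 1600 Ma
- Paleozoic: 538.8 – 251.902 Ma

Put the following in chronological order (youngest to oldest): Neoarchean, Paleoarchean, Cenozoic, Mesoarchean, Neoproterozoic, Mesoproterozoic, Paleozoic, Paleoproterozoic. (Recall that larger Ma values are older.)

Read off each span (Ma): Neoarchean 2800–2500; Paleoarchean 3600–3200; Cenozoic 66–0; Mesoarchean 3200–2800; Neoproterozoic 1000–538.8; Mesoproterozoic 1600–1000; Paleozoic 538.8–251.902; Paleoproterozoic 2500–1600.
Larger Ma is older, so oldest→youngest is Paleoarchean, Mesoarchean, Neoarchean, Paleoproterozoic, Mesoproterozoic, Neoproterozoic, Paleozoic, Cenozoic; reverse it for youngest→oldest.

Cenozoic, Paleozoic, Neoproterozoic, Mesoproterozoic, Paleoproterozoic, Neoarchean, Mesoarchean, Paleoarchean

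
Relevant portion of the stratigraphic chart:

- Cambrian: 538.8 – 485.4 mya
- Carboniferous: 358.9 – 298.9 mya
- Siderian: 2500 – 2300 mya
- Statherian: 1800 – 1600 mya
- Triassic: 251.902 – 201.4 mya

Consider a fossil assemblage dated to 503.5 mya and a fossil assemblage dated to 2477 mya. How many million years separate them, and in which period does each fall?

Elapsed time: 2477 − 503.5 = 1973.5 Myr.
503.5 Ma lies within 538.8–485.4 Ma: Cambrian.
2477 Ma lies within 2500–2300 Ma: Siderian.

1973.5 million years apart; the first in the Cambrian, the second in the Siderian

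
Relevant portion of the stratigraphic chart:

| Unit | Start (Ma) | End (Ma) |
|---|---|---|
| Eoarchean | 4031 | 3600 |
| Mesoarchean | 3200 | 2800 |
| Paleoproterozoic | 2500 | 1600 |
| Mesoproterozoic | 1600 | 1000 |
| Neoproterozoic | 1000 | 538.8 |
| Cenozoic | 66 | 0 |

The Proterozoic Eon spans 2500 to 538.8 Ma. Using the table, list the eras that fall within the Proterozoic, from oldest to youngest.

Paleoproterozoic, Mesoproterozoic, Neoproterozoic

Eras with both bounds inside 2500–538.8 Ma: Paleoproterozoic (2500–1600), Mesoproterozoic (1600–1000), Neoproterozoic (1000–538.8).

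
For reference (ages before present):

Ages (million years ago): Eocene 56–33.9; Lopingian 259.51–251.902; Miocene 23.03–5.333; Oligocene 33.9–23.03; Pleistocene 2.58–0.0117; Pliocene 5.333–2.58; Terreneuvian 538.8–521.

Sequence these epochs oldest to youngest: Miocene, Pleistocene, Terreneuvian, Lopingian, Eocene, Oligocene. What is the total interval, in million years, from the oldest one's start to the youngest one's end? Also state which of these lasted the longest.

Start ages (Ma): Terreneuvian 538.8, Lopingian 259.51, Eocene 56, Oligocene 33.9, Miocene 23.03, Pleistocene 2.58.
Ordered oldest to youngest: Terreneuvian, Lopingian, Eocene, Oligocene, Miocene, Pleistocene.
Span = 538.8 − 0.0117 = 538.7883 Myr.
Durations: Terreneuvian 17.8, Miocene 17.697, Lopingian 7.608, Eocene 22.1, Pleistocene 2.5683, Oligocene 10.87 → longest is Eocene (22.1 Myr).

Terreneuvian → Lopingian → Eocene → Oligocene → Miocene → Pleistocene; total span 538.7883 Myr; longest is Eocene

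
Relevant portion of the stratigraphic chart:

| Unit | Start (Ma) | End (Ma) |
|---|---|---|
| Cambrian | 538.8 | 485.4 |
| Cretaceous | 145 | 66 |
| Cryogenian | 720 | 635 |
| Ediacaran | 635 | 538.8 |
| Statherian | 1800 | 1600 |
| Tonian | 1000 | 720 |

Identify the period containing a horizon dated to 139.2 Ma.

139.2 Ma lies between 145 and 66 Ma, so it falls in the Cretaceous.

Cretaceous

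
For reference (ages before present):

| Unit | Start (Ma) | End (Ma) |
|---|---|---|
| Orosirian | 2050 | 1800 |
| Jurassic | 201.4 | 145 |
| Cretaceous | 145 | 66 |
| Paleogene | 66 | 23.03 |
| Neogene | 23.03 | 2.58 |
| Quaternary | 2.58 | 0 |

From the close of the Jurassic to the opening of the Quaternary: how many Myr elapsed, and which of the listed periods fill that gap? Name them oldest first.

The Jurassic closes at 145 Ma and the Quaternary opens at 2.58 Ma, so the interval is 145 − 2.58 = 142.42 Myr.
A period fits inside if it starts at or after 145 Ma and ends at or before 2.58 Ma; oldest first that gives Cretaceous, Paleogene, Neogene.

142.42 million years; Cretaceous, Paleogene, Neogene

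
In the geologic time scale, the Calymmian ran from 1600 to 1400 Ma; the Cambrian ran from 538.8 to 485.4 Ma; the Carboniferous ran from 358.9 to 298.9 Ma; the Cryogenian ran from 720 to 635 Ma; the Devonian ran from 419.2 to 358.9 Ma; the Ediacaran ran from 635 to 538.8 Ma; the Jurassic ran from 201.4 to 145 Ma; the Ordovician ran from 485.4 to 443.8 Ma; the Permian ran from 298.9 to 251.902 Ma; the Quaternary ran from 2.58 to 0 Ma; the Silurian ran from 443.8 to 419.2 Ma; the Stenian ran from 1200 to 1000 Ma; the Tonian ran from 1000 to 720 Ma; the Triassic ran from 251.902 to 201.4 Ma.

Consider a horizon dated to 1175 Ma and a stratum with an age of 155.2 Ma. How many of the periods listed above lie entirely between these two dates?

The older date is 1175 Ma and the younger is 155.2 Ma.
Periods with start < 1175 and end > 155.2 Ma: Tonian (1000–720), Cryogenian (720–635), Ediacaran (635–538.8), Cambrian (538.8–485.4), Ordovician (485.4–443.8), Silurian (443.8–419.2), Devonian (419.2–358.9), Carboniferous (358.9–298.9), Permian (298.9–251.902), Triassic (251.902–201.4).
That is 10 complete periods.

10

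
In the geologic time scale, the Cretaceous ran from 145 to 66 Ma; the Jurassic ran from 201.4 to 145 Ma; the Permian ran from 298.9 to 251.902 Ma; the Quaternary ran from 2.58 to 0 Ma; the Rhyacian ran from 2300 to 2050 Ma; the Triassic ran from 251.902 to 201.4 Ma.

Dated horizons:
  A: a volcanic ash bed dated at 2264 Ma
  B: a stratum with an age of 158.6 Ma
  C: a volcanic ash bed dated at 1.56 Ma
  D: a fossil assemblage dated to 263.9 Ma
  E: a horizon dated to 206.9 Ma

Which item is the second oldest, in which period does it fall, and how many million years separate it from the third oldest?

D, in the Permian; 57 million years to E

Sorted oldest-first by Ma: A (2264), D (263.9), E (206.9), B (158.6), C (1.56).
The second oldest is D at 263.9 Ma, which lies in 298.9–251.902 Ma: the Permian.
The third oldest is E at 206.9 Ma; separation = |263.9 − 206.9| = 57 Myr.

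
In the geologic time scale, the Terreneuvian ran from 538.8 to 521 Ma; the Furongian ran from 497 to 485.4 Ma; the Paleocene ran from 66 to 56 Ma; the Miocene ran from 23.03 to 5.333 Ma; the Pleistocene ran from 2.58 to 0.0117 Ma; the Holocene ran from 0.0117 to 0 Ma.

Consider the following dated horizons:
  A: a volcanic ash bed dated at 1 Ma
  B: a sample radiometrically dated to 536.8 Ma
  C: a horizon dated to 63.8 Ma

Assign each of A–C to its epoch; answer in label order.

A — Pleistocene; B — Terreneuvian; C — Paleocene

Match each age against the start–end ranges in the excerpt: A = 1 Ma → Pleistocene (2.58–0.0117); B = 536.8 Ma → Terreneuvian (538.8–521); C = 63.8 Ma → Paleocene (66–56).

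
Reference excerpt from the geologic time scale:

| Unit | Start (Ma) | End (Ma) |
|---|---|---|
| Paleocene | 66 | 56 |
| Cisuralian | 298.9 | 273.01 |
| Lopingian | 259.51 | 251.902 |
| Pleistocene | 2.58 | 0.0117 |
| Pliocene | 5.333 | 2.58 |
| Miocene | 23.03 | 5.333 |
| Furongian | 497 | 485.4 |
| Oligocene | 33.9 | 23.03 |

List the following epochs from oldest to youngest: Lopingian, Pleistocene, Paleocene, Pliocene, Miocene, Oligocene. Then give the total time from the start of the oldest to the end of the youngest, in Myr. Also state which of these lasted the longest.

Lopingian → Paleocene → Oligocene → Miocene → Pliocene → Pleistocene; total span 259.4983 Myr; longest is Miocene

From the excerpt: Lopingian 259.51–251.902; Pleistocene 2.58–0.0117; Paleocene 66–56; Pliocene 5.333–2.58; Miocene 23.03–5.333; Oligocene 33.9–23.03 (Ma).
Larger Ma is earlier, so the oldest is Lopingian and the youngest is Pleistocene; oldest to youngest: Lopingian, Paleocene, Oligocene, Miocene, Pliocene, Pleistocene.
Oldest start 259.51 minus youngest end 0.0117 gives 259.4983 Myr overall.
Individual lengths (start − end): Pliocene 2.753; Lopingian 7.608; Pleistocene 2.5683; Oligocene 10.87; Paleocene 10; Miocene 17.697. The largest is Miocene at 17.697 Myr.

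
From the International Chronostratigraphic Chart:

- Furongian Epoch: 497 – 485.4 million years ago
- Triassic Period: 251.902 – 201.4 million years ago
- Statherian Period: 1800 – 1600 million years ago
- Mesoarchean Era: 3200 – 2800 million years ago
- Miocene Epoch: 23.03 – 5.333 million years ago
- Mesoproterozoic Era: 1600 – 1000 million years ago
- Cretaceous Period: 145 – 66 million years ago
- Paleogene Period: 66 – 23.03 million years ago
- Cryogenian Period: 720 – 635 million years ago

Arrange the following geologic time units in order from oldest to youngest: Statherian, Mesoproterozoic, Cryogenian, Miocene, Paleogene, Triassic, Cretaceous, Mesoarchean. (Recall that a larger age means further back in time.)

Sorting by start age (descending Ma, since larger Ma = older): Mesoarchean start 3200, Statherian start 1800, Mesoproterozoic start 1600, Cryogenian start 720, Triassic start 251.902, Cretaceous start 145, Paleogene start 66, Miocene start 23.03.

Mesoarchean, then Statherian, then Mesoproterozoic, then Cryogenian, then Triassic, then Cretaceous, then Paleogene, then Miocene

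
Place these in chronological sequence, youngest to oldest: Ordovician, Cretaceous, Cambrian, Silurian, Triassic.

Group by era (each group listed oldest first) — Paleozoic: Cambrian, Ordovician, Silurian; Mesozoic: Triassic, Cretaceous. The eras run Paleozoic → Mesozoic → Cenozoic. Concatenating the groups in that era order and then reversing gives youngest to oldest.

Cretaceous, then Triassic, then Silurian, then Ordovician, then Cambrian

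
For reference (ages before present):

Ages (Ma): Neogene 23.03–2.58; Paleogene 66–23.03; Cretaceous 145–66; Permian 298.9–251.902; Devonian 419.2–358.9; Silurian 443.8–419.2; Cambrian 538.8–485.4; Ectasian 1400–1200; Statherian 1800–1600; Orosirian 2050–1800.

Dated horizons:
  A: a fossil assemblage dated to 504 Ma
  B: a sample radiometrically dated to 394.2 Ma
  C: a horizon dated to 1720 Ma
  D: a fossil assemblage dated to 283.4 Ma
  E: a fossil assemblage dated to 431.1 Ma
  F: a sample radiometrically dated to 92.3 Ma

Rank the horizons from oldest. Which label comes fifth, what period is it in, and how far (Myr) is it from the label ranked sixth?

D, in the Permian; 191.1 million years to F

Sorted oldest-first by Ma: C (1720), A (504), E (431.1), B (394.2), D (283.4), F (92.3).
The fifth oldest is D at 283.4 Ma, which lies in 298.9–251.902 Ma: the Permian.
The sixth oldest is F at 92.3 Ma; separation = |283.4 − 92.3| = 191.1 Myr.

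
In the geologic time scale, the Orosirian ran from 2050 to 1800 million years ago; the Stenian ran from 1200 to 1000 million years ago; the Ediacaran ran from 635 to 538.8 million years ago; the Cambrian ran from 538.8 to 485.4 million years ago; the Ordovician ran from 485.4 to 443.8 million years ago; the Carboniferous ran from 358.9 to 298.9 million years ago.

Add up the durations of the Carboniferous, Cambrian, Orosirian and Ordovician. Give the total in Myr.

Each duration: Carboniferous = 60; Cambrian = 53.4; Orosirian = 250; Ordovician = 41.6.
Sum: 60 + 53.4 + 250 + 41.6 = 405 Myr.

405 million years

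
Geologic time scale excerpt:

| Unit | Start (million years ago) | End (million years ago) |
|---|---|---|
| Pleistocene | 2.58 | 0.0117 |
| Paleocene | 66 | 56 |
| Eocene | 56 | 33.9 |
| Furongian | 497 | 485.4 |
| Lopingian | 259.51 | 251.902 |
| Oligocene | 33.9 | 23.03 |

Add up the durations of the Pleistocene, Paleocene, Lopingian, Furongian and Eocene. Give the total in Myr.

53.8763 million years

Each duration: Pleistocene = 2.5683; Paleocene = 10; Lopingian = 7.608; Furongian = 11.6; Eocene = 22.1.
Sum: 2.5683 + 10 + 7.608 + 11.6 + 22.1 = 53.8763 Myr.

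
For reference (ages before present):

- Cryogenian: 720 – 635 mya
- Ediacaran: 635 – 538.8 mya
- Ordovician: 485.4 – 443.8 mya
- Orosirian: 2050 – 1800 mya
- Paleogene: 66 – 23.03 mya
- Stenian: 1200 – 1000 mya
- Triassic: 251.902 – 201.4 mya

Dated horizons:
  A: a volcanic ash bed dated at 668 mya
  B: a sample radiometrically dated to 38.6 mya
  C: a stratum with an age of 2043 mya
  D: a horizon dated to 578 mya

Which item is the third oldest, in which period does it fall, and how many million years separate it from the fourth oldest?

Sorted oldest-first by Ma: C (2043), A (668), D (578), B (38.6).
The third oldest is D at 578 Ma, which lies in 635–538.8 Ma: the Ediacaran.
The fourth oldest is B at 38.6 Ma; separation = |578 − 38.6| = 539.4 Myr.

D, in the Ediacaran; 539.4 million years to B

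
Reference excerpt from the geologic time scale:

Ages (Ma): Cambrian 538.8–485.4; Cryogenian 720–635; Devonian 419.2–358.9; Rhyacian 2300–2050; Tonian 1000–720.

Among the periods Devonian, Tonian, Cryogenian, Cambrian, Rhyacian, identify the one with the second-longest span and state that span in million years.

Rhyacian, 250 million years

Start − end for each: Devonian 419.2 − 358.9 = 60.3; Tonian 1000 − 720 = 280; Cryogenian 720 − 635 = 85; Cambrian 538.8 − 485.4 = 53.4; Rhyacian 2300 − 2050 = 250.
Ranking these from longest: Tonian > Rhyacian > Cryogenian > Devonian > Cambrian.
Position 2 in that ranking is Rhyacian, which lasted 250 Myr.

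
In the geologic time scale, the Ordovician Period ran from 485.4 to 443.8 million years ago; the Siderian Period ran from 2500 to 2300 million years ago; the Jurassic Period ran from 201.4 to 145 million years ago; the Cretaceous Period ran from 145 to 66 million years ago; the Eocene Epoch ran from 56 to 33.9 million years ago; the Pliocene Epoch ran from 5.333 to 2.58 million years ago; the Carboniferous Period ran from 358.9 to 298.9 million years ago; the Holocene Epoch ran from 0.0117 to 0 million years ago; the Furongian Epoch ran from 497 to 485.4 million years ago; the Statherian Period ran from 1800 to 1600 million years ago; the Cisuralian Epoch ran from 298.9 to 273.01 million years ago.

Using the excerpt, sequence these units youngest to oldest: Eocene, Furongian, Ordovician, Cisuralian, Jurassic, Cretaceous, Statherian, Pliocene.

Read off each span (Ma): Eocene 56–33.9; Furongian 497–485.4; Ordovician 485.4–443.8; Cisuralian 298.9–273.01; Jurassic 201.4–145; Cretaceous 145–66; Statherian 1800–1600; Pliocene 5.333–2.58.
Larger Ma is older, so oldest→youngest is Statherian, Furongian, Ordovician, Cisuralian, Jurassic, Cretaceous, Eocene, Pliocene; reverse it for youngest→oldest.

Pliocene → Eocene → Cretaceous → Jurassic → Cisuralian → Ordovician → Furongian → Statherian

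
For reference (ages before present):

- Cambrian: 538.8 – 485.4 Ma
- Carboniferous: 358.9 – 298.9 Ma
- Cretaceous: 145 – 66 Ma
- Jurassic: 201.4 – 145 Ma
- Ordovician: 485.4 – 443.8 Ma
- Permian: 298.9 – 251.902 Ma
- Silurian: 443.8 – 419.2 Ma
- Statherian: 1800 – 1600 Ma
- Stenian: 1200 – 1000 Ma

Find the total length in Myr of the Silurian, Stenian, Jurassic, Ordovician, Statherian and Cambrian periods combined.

576 million years

Each duration: Silurian = 24.6; Stenian = 200; Jurassic = 56.4; Ordovician = 41.6; Statherian = 200; Cambrian = 53.4.
Sum: 24.6 + 200 + 56.4 + 41.6 + 200 + 53.4 = 576 Myr.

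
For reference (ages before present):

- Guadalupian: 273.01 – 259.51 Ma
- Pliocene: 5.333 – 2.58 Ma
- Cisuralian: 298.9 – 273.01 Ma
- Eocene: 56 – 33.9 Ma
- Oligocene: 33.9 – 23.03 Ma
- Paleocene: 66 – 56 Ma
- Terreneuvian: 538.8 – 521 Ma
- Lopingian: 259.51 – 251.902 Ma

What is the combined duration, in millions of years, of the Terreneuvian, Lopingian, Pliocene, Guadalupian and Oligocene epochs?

52.531 million years

Duration is start − end for each: (538.8 − 521) + (259.51 − 251.902) + (5.333 − 2.58) + (273.01 − 259.51) + (33.9 − 23.03).
That is 17.8 + 7.608 + 2.753 + 13.5 + 10.87, which totals 52.531 million years.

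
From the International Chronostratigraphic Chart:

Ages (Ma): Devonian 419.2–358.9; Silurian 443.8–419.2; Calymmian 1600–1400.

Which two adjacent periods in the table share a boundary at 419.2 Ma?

The Silurian ends at 419.2 Ma and the Devonian begins at 419.2 Ma, so they share that boundary.

Silurian and Devonian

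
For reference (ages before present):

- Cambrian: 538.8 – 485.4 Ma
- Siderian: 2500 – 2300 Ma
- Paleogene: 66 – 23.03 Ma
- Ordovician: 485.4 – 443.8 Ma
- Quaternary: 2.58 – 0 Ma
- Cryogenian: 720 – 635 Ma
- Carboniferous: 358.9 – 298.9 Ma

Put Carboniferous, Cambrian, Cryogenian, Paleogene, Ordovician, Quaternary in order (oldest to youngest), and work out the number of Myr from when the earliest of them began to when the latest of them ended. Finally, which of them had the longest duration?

Cryogenian, Cambrian, Ordovician, Carboniferous, Paleogene, Quaternary; total span 720 Myr; longest is Cryogenian

From the excerpt: Carboniferous 358.9–298.9; Cambrian 538.8–485.4; Cryogenian 720–635; Paleogene 66–23.03; Ordovician 485.4–443.8; Quaternary 2.58–0 (Ma).
Larger Ma is earlier, so the oldest is Cryogenian and the youngest is Quaternary; oldest to youngest: Cryogenian, Cambrian, Ordovician, Carboniferous, Paleogene, Quaternary.
Oldest start 720 minus youngest end 0 gives 720 Myr overall.
Individual lengths (start − end): Paleogene 42.97; Quaternary 2.58; Cryogenian 85; Cambrian 53.4; Ordovician 41.6; Carboniferous 60. The largest is Cryogenian at 85 Myr.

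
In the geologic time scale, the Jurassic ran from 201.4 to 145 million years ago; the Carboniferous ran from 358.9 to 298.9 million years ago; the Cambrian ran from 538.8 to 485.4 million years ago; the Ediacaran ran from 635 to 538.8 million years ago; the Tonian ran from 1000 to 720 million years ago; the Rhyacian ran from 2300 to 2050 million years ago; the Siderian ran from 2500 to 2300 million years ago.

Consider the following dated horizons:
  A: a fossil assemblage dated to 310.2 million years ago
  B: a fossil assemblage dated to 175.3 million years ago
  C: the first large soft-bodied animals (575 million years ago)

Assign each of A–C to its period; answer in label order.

Match each age against the start–end ranges in the excerpt: A = 310.2 Ma → Carboniferous (358.9–298.9); B = 175.3 Ma → Jurassic (201.4–145); C = 575 Ma → Ediacaran (635–538.8).

A — Carboniferous; B — Jurassic; C — Ediacaran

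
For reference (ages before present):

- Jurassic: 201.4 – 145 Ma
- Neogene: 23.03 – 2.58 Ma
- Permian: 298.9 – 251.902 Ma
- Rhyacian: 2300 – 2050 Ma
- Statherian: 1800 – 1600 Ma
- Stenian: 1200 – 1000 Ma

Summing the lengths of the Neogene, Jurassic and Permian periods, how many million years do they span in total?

123.848 million years

Duration is start − end for each: (23.03 − 2.58) + (201.4 − 145) + (298.9 − 251.902).
That is 20.45 + 56.4 + 46.998, which totals 123.848 million years.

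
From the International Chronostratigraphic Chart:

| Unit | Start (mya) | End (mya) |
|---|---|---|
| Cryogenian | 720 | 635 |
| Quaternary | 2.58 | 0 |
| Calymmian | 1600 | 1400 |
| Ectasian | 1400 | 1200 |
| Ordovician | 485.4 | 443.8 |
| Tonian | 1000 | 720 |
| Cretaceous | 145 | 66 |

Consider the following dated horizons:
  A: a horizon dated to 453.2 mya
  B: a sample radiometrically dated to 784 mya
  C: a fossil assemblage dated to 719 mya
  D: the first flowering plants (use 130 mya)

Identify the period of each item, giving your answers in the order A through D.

A — Ordovician; B — Tonian; C — Cryogenian; D — Cretaceous

Match each age against the start–end ranges in the excerpt: A = 453.2 Ma → Ordovician (485.4–443.8); B = 784 Ma → Tonian (1000–720); C = 719 Ma → Cryogenian (720–635); D = 130 Ma → Cretaceous (145–66).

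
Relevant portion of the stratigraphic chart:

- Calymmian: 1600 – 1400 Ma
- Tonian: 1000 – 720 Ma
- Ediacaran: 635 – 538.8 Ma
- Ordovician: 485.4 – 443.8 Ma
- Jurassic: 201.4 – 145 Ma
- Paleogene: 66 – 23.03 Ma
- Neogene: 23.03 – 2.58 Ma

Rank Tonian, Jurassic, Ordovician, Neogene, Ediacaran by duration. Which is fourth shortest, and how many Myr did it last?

Ediacaran, 96.2 million years

Start − end for each: Tonian 1000 − 720 = 280; Jurassic 201.4 − 145 = 56.4; Ordovician 485.4 − 443.8 = 41.6; Neogene 23.03 − 2.58 = 20.45; Ediacaran 635 − 538.8 = 96.2.
Ranking these from shortest: Neogene < Ordovician < Jurassic < Ediacaran < Tonian.
Position 4 in that ranking is Ediacaran, which lasted 96.2 Myr.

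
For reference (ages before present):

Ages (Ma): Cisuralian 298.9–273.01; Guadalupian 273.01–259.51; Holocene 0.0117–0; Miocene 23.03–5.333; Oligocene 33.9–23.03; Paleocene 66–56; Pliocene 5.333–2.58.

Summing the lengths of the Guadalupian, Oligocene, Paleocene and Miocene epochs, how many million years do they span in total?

Each duration: Guadalupian = 13.5; Oligocene = 10.87; Paleocene = 10; Miocene = 17.697.
Sum: 13.5 + 10.87 + 10 + 17.697 = 52.067 Myr.

52.067 million years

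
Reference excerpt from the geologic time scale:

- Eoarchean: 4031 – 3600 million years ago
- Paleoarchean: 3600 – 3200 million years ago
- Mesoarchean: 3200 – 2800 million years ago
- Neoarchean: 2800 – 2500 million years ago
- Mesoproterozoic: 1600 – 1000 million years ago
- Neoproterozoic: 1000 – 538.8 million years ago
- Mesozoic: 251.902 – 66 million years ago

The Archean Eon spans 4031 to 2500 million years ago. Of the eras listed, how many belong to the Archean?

4

Eras inside 4031–2500 Ma: Eoarchean, Paleoarchean, Mesoarchean, Neoarchean — 4 in total.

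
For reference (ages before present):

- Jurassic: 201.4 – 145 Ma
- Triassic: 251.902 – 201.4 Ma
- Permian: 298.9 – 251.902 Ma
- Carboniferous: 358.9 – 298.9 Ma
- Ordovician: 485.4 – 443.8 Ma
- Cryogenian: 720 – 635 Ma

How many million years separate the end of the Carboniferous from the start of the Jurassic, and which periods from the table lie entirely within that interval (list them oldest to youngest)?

End of Carboniferous = 298.9 Ma; start of Jurassic = 201.4 Ma.
Gap = 298.9 − 201.4 = 97.5 Myr.
Periods wholly inside 298.9–201.4 Ma: Permian (298.9–251.902), Triassic (251.902–201.4).

97.5 million years; Permian, Triassic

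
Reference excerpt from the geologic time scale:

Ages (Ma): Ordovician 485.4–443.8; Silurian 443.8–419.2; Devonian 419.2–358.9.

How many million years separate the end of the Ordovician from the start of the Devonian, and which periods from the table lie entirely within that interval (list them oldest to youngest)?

The Ordovician closes at 443.8 Ma and the Devonian opens at 419.2 Ma, so the interval is 443.8 − 419.2 = 24.6 Myr.
A period fits inside if it starts at or after 443.8 Ma and ends at or before 419.2 Ma; oldest first that gives Silurian.

24.6 million years; Silurian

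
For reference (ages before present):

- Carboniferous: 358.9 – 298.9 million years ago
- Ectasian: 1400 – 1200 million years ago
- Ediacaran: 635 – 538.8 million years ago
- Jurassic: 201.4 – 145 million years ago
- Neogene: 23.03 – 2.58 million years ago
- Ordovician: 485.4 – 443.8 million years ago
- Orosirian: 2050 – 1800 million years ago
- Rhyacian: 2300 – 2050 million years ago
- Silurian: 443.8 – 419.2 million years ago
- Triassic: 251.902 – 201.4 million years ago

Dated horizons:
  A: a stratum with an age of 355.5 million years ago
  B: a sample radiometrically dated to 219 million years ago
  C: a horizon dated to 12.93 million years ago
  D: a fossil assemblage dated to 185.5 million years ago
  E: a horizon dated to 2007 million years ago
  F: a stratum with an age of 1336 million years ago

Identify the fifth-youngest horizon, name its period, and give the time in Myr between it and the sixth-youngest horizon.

Sorted youngest-first by Ma: C (12.93), D (185.5), B (219), A (355.5), F (1336), E (2007).
The fifth youngest is F at 1336 Ma, which lies in 1400–1200 Ma: the Ectasian.
The sixth youngest is E at 2007 Ma; separation = |1336 − 2007| = 671 Myr.

F, in the Ectasian; 671 million years to E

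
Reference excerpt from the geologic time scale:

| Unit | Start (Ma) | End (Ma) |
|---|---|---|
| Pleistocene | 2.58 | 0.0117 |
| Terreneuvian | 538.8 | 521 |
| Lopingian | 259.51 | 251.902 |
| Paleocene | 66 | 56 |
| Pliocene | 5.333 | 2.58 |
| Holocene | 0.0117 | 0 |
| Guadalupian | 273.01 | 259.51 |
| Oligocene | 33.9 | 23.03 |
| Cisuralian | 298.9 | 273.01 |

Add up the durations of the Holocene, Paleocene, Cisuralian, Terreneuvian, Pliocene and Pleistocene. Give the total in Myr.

Each duration: Holocene = 0.0117; Paleocene = 10; Cisuralian = 25.89; Terreneuvian = 17.8; Pliocene = 2.753; Pleistocene = 2.5683.
Sum: 0.0117 + 10 + 25.89 + 17.8 + 2.753 + 2.5683 = 59.023 Myr.

59.023 million years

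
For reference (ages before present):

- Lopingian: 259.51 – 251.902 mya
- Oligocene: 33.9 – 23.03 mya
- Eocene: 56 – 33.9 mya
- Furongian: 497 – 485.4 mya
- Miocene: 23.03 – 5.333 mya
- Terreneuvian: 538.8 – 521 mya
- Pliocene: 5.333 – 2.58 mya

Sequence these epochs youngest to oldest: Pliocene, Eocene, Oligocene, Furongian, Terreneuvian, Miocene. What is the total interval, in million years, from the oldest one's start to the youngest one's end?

Start ages (Ma): Terreneuvian 538.8, Furongian 497, Eocene 56, Oligocene 33.9, Miocene 23.03, Pliocene 5.333.
Ordered youngest to oldest: Pliocene, Miocene, Oligocene, Eocene, Furongian, Terreneuvian.
Span = 538.8 − 2.58 = 536.22 Myr.

Pliocene → Miocene → Oligocene → Eocene → Furongian → Terreneuvian; total span 536.22 Myr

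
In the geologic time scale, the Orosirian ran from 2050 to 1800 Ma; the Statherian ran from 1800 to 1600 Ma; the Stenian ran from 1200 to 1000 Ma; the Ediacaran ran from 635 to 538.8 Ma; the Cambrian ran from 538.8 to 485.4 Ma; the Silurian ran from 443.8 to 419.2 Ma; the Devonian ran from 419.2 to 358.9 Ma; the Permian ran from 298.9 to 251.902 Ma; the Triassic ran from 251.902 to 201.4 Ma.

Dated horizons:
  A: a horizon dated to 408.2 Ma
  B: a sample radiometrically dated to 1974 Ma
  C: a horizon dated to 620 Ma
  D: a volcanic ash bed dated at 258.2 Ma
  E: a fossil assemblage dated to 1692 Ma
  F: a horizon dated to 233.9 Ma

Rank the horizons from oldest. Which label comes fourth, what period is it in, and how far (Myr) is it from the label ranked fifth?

Sorted oldest-first by Ma: B (1974), E (1692), C (620), A (408.2), D (258.2), F (233.9).
The fourth oldest is A at 408.2 Ma, which lies in 419.2–358.9 Ma: the Devonian.
The fifth oldest is D at 258.2 Ma; separation = |408.2 − 258.2| = 150 Myr.

A, in the Devonian; 150 million years to D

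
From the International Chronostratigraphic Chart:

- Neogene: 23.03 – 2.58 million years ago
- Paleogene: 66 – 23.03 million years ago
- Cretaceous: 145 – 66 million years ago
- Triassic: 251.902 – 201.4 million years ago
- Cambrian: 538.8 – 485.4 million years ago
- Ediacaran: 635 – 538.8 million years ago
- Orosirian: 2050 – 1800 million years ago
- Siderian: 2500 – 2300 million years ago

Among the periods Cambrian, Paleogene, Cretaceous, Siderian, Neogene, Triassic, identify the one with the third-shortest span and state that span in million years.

Triassic, 50.502 million years

Durations: Cambrian 53.4; Paleogene 42.97; Cretaceous 79; Siderian 200; Neogene 20.45; Triassic 50.502 Myr.
Sorted shortest-first: Neogene (20.45), Paleogene (42.97), Triassic (50.502), Cambrian (53.4), Cretaceous (79), Siderian (200).
The third shortest is Triassic at 50.502 Myr.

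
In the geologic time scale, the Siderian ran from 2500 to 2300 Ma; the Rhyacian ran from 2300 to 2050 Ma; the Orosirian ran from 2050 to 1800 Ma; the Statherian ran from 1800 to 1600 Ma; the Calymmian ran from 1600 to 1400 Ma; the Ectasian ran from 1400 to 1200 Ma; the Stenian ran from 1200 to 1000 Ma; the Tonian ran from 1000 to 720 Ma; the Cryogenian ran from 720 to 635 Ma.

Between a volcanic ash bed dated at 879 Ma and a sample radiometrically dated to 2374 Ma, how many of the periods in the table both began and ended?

The older date is 2374 Ma and the younger is 879 Ma.
Periods with start < 2374 and end > 879 Ma: Rhyacian (2300–2050), Orosirian (2050–1800), Statherian (1800–1600), Calymmian (1600–1400), Ectasian (1400–1200), Stenian (1200–1000).
That is 6 complete periods.

6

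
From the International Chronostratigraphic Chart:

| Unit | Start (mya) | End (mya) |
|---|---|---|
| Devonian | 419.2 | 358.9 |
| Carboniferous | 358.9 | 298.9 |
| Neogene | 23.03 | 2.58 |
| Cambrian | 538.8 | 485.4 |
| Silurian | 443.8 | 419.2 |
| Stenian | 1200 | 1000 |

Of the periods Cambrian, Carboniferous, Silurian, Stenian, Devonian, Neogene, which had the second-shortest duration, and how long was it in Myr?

Start − end for each: Cambrian 538.8 − 485.4 = 53.4; Carboniferous 358.9 − 298.9 = 60; Silurian 443.8 − 419.2 = 24.6; Stenian 1200 − 1000 = 200; Devonian 419.2 − 358.9 = 60.3; Neogene 23.03 − 2.58 = 20.45.
Ranking these from shortest: Neogene < Silurian < Cambrian < Carboniferous < Devonian < Stenian.
Position 2 in that ranking is Silurian, which lasted 24.6 Myr.

Silurian, 24.6 million years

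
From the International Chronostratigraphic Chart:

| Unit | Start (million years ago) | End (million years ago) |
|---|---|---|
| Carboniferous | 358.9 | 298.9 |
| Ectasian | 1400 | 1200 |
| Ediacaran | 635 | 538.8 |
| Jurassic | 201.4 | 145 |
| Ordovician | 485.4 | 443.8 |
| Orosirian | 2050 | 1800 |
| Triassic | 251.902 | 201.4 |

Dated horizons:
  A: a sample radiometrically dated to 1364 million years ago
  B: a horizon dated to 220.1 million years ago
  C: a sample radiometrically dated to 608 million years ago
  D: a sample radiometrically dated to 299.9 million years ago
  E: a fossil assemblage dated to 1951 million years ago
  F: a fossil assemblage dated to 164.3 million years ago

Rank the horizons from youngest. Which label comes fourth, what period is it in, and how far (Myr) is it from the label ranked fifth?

C, in the Ediacaran; 756 million years to A

Smaller Ma means younger, so youngest first: F 164.3 < B 220.1 < D 299.9 < C 608 < A 1364 < E 1951.
Counting 4 along gives C (608 Ma); the excerpt puts that inside the Ediacaran, 635–538.8 Ma.
Next in line is A (1364 Ma), and 1364 − 608 = 756 Myr.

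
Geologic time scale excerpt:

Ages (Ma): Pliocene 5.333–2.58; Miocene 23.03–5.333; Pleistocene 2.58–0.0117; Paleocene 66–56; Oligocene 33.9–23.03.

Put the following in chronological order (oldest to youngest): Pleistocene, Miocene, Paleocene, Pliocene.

Read off each span (Ma): Pleistocene 2.58–0.0117; Miocene 23.03–5.333; Paleocene 66–56; Pliocene 5.333–2.58.
Larger Ma is older, so oldest→youngest is Paleocene, Miocene, Pliocene, Pleistocene.

Paleocene, Miocene, Pliocene, Pleistocene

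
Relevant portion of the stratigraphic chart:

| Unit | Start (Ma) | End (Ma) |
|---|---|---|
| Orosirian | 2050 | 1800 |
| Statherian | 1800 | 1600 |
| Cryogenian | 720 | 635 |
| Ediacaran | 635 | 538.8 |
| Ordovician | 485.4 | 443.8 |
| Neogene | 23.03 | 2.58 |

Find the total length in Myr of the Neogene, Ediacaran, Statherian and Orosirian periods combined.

Duration is start − end for each: (23.03 − 2.58) + (635 − 538.8) + (1800 − 1600) + (2050 − 1800).
That is 20.45 + 96.2 + 200 + 250, which totals 566.65 million years.

566.65 million years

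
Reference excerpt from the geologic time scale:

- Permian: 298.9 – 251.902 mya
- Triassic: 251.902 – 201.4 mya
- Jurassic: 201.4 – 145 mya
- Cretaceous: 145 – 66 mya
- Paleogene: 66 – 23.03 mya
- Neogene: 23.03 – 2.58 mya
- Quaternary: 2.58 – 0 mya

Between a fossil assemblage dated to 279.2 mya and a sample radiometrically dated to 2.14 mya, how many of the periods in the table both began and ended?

5

The older date is 279.2 Ma and the younger is 2.14 Ma.
Periods with start < 279.2 and end > 2.14 Ma: Triassic (251.902–201.4), Jurassic (201.4–145), Cretaceous (145–66), Paleogene (66–23.03), Neogene (23.03–2.58).
That is 5 complete periods.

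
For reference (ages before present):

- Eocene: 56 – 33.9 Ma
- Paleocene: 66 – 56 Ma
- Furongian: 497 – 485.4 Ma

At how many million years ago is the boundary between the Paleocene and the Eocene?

56 Ma

The Paleocene ends and the Eocene begins at 56 Ma.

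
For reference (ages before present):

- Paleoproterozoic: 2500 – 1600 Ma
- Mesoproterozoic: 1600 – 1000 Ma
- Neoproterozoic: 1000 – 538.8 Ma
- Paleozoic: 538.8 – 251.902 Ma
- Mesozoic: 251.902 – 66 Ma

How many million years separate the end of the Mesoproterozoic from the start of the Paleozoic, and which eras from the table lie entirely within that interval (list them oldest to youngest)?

461.2 million years; Neoproterozoic

The Mesoproterozoic closes at 1000 Ma and the Paleozoic opens at 538.8 Ma, so the interval is 1000 − 538.8 = 461.2 Myr.
An era fits inside if it starts at or after 1000 Ma and ends at or before 538.8 Ma; oldest first that gives Neoproterozoic.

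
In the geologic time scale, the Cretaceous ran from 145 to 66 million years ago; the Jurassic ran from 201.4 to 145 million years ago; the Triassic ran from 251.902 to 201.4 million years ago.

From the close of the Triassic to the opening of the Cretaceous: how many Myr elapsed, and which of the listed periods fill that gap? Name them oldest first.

The Triassic closes at 201.4 Ma and the Cretaceous opens at 145 Ma, so the interval is 201.4 − 145 = 56.4 Myr.
A period fits inside if it starts at or after 201.4 Ma and ends at or before 145 Ma; oldest first that gives Jurassic.

56.4 million years; Jurassic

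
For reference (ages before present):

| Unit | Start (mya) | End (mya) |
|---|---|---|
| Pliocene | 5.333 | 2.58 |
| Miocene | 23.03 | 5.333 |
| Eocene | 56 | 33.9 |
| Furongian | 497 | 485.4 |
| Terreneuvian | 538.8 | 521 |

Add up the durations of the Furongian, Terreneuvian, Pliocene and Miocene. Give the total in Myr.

Duration is start − end for each: (497 − 485.4) + (538.8 − 521) + (5.333 − 2.58) + (23.03 − 5.333).
That is 11.6 + 17.8 + 2.753 + 17.697, which totals 49.85 million years.

49.85 million years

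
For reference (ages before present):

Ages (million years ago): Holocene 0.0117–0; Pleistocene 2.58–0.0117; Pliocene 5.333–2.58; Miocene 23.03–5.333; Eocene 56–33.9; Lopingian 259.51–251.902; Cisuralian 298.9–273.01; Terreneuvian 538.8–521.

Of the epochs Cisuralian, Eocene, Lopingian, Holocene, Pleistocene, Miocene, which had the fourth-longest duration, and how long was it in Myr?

Durations: Cisuralian 25.89; Eocene 22.1; Lopingian 7.608; Holocene 0.0117; Pleistocene 2.5683; Miocene 17.697 Myr.
Sorted longest-first: Cisuralian (25.89), Eocene (22.1), Miocene (17.697), Lopingian (7.608), Pleistocene (2.5683), Holocene (0.0117).
The fourth longest is Lopingian at 7.608 Myr.

Lopingian, 7.608 million years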